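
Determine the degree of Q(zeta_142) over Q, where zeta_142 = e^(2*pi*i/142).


The degree equals Euler's totient phi(142).
142 = 2 * 71
phi(142) = 70

70


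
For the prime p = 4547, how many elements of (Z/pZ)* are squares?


For prime p, the number of non-zero quadratic residues is (p-1)/2.
= (4547-1)/2
= 2273

2273


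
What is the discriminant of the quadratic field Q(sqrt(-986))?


For K = Q(sqrt(d)) with d squarefree: disc(K) = d if d = 1 mod 4, and disc(K) = 4d if d = 2 or 3 mod 4.
Here d = -986, and d mod 4 = 2.
d = 2 mod 4, not 1 (O_K = Z[sqrt(d)]), so disc(K) = 4d = 4 * (-986) = -3944

-3944


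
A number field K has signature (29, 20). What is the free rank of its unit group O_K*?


By Dirichlet's unit theorem:
rank = r1 + r2 - 1
= 29 + 20 - 1
= 48

48


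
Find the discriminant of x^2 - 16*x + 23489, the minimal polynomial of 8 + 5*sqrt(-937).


The element 8 + 5*sqrt(-937) has minimal polynomial:
x^2 - 16*x + 23489
Discriminant = (-16)^2 - 4*(23489)
= 256 - 93956
= -93700

-93700


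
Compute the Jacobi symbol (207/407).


Compute (207/407) via quadratic reciprocity:
  reciprocity: (207/407) -> -(407/207)
  reduce: (200/207)
  pull out 2: (2/207) = +1  (since 207 mod 8 = 7)
  pull out 2: (2/207) = +1  (since 207 mod 8 = 7)
  pull out 2: (2/207) = +1  (since 207 mod 8 = 7)
  reciprocity: (25/207) -> +(207/25)
  reduce: (7/25)
  reciprocity: (7/25) -> +(25/7)
  reduce: (4/7)
  pull out 2: (2/7) = +1  (since 7 mod 8 = 7)
  pull out 2: (2/7) = +1  (since 7 mod 8 = 7)
  (1/7) = 1
Product of signs = -1

-1


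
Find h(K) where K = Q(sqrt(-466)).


K = Q(sqrt(-466)). d mod 4 = 2, so D = disc(K) = 4d = -1864
h(K) equals the number of primitive reduced positive-definite forms (a, b, c) = a*x^2 + b*x*y + c*y^2 with b^2 - 4ac = D,
where reduced means |b| <= a <= c, with b >= 0 whenever |b| = a or a = c, and primitive means gcd(a, b, c) = 1.
Reduced forces 3a^2 <= |D| = 1864, so 1 <= a <= 24; b must have the parity of D, and c = (b^2 - D)/(4a) must be an integer >= a.
Enumerate a = 1..24, b in [-a, a]:
  a=1: (1, 0, 466)  [1]
  a=2: (2, 0, 233)  [1]
  a=3..4: none
  a=5: (5, -4, 94), (5, 4, 94)  [2]
  a=6..9: none
  a=10: (10, -4, 47), (10, 4, 47)  [2]
  a=11..18: none
  a=19: (19, -6, 25), (19, 6, 25)  [2]
  a=20..24: none
Total reduced forms: 1 + 1 + 2 + 2 + 2 = 8
h = 8

8


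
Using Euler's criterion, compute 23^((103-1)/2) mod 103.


p = 103 is prime and the exponent is (p-1)/2 = 51, so by Euler's criterion 23^51 = (23/103) = +1 or -1 mod 103.
Compute by square-and-multiply:
  51 = 32 + 16 + 2 + 1 (binary 110011)
  Repeated squaring mod 103: 23^1 = 23, 23^2 = 14, 23^4 = 93, 23^8 = 100, 23^16 = 9, 23^32 = 81
  23^51 = 23^32 * 23^16 * 23^2 * 23^1 = 81 * 9 * 14 * 23 mod 103
    81 * 9 = 729 = 8 mod 103
    8 * 14 = 112 = 9 mod 103
    9 * 23 = 207 = 1 mod 103
  23^51 = 1 mod 103
Result 1: 23 is a quadratic residue mod 103.
23^51 mod 103 = 1

1


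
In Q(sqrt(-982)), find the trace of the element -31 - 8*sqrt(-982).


Tr(a + b*sqrt(d)) = (a + b*sqrt(d)) + (a - b*sqrt(d)) = 2a
= 2 * (-31)
= -62

-62


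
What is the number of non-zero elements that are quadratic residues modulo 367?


For prime p, the number of non-zero quadratic residues is (p-1)/2.
= (367-1)/2
= 183

183


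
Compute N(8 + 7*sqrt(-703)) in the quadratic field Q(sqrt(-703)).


N(a + b*sqrt(d)) = a^2 - d*b^2
= (8)^2 - (-703)*(7)^2
= 64 + 34447
= 34511

34511


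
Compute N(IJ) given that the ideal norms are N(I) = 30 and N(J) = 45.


N(IJ) = N(I) * N(J)
= 30 * 45
= 1350

1350


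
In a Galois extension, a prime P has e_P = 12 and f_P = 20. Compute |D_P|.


|D_P| = e * f
= 12 * 20
= 240

240


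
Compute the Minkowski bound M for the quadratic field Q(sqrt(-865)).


d = -865, d mod 4 = 3, so disc(K) = 4d = -3460; |disc(K)| = 3460
Imaginary quadratic field, so n = 2, s = r2 = 1, r1 = 0
M = (n!/n^n) * (4/pi)^s * sqrt(|disc(K)|) = (2!/2^2) * (4/pi)^1 * sqrt(3460)
= 0.5 * 1.273240 * 58.821765
= 37.4471

37.4471


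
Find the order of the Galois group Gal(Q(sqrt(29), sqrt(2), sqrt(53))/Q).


The 3 square roots of distinct primes are multiplicatively independent over Q,
so [K:Q] = 2^3 and Gal(K/Q) is isomorphic to (Z/2Z)^3.
|Gal| = 2^3 = 8

8


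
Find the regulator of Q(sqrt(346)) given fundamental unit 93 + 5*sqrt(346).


epsilon = 93 + 5*sqrt(346)
= 186.0054
R = ln(186.0054)
= 5.2258

5.2258


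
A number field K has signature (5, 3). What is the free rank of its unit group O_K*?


By Dirichlet's unit theorem:
rank = r1 + r2 - 1
= 5 + 3 - 1
= 7

7


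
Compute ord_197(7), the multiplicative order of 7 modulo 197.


We want ord_197(7), the smallest k >= 1 with 7^k = 1 mod 197.
n = 197 = 197, phi(197) = 196; the order divides phi(n).
Divisors of 196: 1, 2, 4, 7, 14, 28, 49, 98, 196
Repeated squaring mod 197: 7^1 = 7, 7^2 = 49, 7^4 = 37, 7^8 = 187, 7^16 = 100, 7^32 = 150, 7^64 = 42, 7^128 = 188
Test divisors in increasing order:
  k=1: 7^1 = 7 mod 197
  k=2: 7^2 = 49 mod 197
  k=4: 7^4 = 37 mod 197
  k=7: 7^7 = 37 * 49 * 7 = 83 mod 197
  k=14: 7^14 = 187 * 37 * 49 = 191 mod 197
  k=28: 7^28 = 100 * 187 * 37 = 36 mod 197
  k=49: 7^49 = 150 * 100 * 7 = 196 mod 197
  k=98: 7^98 = 42 * 150 * 49 = 1 mod 197  <- first divisor giving 1
Order = 98

98


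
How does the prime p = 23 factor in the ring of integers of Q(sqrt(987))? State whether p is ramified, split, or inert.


K = Q(sqrt(987)). Since d mod 4 = 3, disc(K) = 3948.
Check p | disc: 3948 mod 23 = 15.
p does not divide disc. Compute Legendre symbol (d/p):
21^((23-1)/2) mod 23 = -1
(d/p) = -1, so p is inert: (p) stays prime with e=1, f=2, g=1.
Therefore p is inert.

inert


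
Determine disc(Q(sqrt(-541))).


For K = Q(sqrt(d)) with d squarefree: disc(K) = d if d = 1 mod 4, and disc(K) = 4d if d = 2 or 3 mod 4.
Here d = -541, and d mod 4 = 3.
d = 3 mod 4, not 1 (O_K = Z[sqrt(d)]), so disc(K) = 4d = 4 * (-541) = -2164

-2164


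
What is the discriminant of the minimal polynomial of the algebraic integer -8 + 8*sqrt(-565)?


The element -8 + 8*sqrt(-565) has minimal polynomial:
x^2 + 16*x + 36224
Discriminant = (16)^2 - 4*(36224)
= 256 - 144896
= -144640

-144640


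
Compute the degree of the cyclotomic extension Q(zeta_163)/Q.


The degree equals Euler's totient phi(163).
163 = 163
phi(163) = 162

162


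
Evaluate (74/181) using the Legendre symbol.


p = 181 is prime, so compute (74/181) with the reciprocity algorithm (Jacobi-symbol steps: pull out 2s via (2/n), flip via reciprocity, reduce):
  pull out 2: (2/181) = -1  (since 181 mod 8 = 5)
  reciprocity: (37/181) -> +(181/37)
  reduce: (33/37)
  reciprocity: (33/37) -> +(37/33)
  reduce: (4/33)
  pull out 2: (2/33) = +1  (since 33 mod 8 = 1)
  pull out 2: (2/33) = +1  (since 33 mod 8 = 1)
  (1/33) = 1
Product of signs = -1
(74/181) = -1

-1


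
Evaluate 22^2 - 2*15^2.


x^2 - d*y^2
= 22^2 - 2*15^2
= 484 - 450
= 34

34


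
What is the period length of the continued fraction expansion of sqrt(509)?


Run the CF algorithm for sqrt(509).
a_0 = floor(sqrt(509)) = 22; set m_0=0, q_0=1.
Recurrence: m' = q*a - m,  q' = (d - m'^2)/q,  a' = floor((a_0 + m')/q').
  step 1: m=22, q=25, a=1
  step 2: m=3, q=20, a=1
  step 3: m=17, q=11, a=3
  step 4: m=16, q=23, a=1
  step 5: m=7, q=20, a=1
  step 6: m=13, q=17, a=2
  step 7: m=21, q=4, a=10
  step 8: m=19, q=37, a=1
  step 9: m=18, q=5, a=8
  step 10: m=22, q=5, a=8
  step 11: m=18, q=37, a=1
  step 12: m=19, q=4, a=10
  step 13: m=21, q=17, a=2
  step 14: m=13, q=20, a=1
  step 15: m=7, q=23, a=1
  step 16: m=16, q=11, a=3
  step 17: m=17, q=20, a=1
  step 18: m=3, q=25, a=1
  step 19: m=22, q=1, a=44
a_19 = 2*a_0 = 44, so the period closes here.
sqrt(509) = [22; 1, 1, 3, 1, 1, 2, 10, 1, 8, 8, 1, 10, 2, 1, 1, 3, 1, 1, 44]
Period length = 19

19


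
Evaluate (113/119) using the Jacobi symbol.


Compute (113/119) via quadratic reciprocity:
  reciprocity: (113/119) -> +(119/113)
  reduce: (6/113)
  pull out 2: (2/113) = +1  (since 113 mod 8 = 1)
  reciprocity: (3/113) -> +(113/3)
  reduce: (2/3)
  pull out 2: (2/3) = -1  (since 3 mod 8 = 3)
  (1/3) = 1
Product of signs = -1

-1


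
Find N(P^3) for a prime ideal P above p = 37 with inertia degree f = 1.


N(P^a) = p^(a*f)
= 37^(3*1)
= 37^3
= 50653

50653


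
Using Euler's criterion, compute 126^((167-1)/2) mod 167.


p = 167 is prime and the exponent is (p-1)/2 = 83, so by Euler's criterion 126^83 = (126/167) = +1 or -1 mod 167.
Compute by square-and-multiply:
  83 = 64 + 16 + 2 + 1 (binary 1010011)
  Repeated squaring mod 167: 126^1 = 126, 126^2 = 11, 126^4 = 121, 126^8 = 112, 126^16 = 19, 126^32 = 27, 126^64 = 61
  126^83 = 126^64 * 126^16 * 126^2 * 126^1 = 61 * 19 * 11 * 126 mod 167
    61 * 19 = 1159 = 157 mod 167
    157 * 11 = 1727 = 57 mod 167
    57 * 126 = 7182 = 1 mod 167
  126^83 = 1 mod 167
Result 1: 126 is a quadratic residue mod 167.
126^83 mod 167 = 1

1


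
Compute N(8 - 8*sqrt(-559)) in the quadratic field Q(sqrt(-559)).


N(a + b*sqrt(d)) = a^2 - d*b^2
= (8)^2 - (-559)*(-8)^2
= 64 + 35776
= 35840

35840


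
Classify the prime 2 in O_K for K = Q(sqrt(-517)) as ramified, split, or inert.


K = Q(sqrt(-517)). Since d mod 4 = 3, disc(K) = -2068.
Check p | disc: -2068 mod 2 = 0.
p divides disc, so p ramifies: (p) = P^2 with e=2, f=1, g=1.
Therefore p is ramified.

ramified


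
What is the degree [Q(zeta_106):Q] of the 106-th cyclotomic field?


The degree equals Euler's totient phi(106).
106 = 2 * 53
phi(106) = 52

52


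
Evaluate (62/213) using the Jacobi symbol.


Compute (62/213) via quadratic reciprocity:
  pull out 2: (2/213) = -1  (since 213 mod 8 = 5)
  reciprocity: (31/213) -> +(213/31)
  reduce: (27/31)
  reciprocity: (27/31) -> -(31/27)
  reduce: (4/27)
  pull out 2: (2/27) = -1  (since 27 mod 8 = 3)
  pull out 2: (2/27) = -1  (since 27 mod 8 = 3)
  (1/27) = 1
Product of signs = 1

1


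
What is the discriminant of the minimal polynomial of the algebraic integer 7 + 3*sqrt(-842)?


The element 7 + 3*sqrt(-842) has minimal polynomial:
x^2 - 14*x + 7627
Discriminant = (-14)^2 - 4*(7627)
= 196 - 30508
= -30312

-30312


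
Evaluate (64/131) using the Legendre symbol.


p = 131 is prime, so compute (64/131) with the reciprocity algorithm (Jacobi-symbol steps: pull out 2s via (2/n), flip via reciprocity, reduce):
  pull out 2: (2/131) = -1  (since 131 mod 8 = 3)
  pull out 2: (2/131) = -1  (since 131 mod 8 = 3)
  pull out 2: (2/131) = -1  (since 131 mod 8 = 3)
  pull out 2: (2/131) = -1  (since 131 mod 8 = 3)
  pull out 2: (2/131) = -1  (since 131 mod 8 = 3)
  pull out 2: (2/131) = -1  (since 131 mod 8 = 3)
  (1/131) = 1
Product of signs = 1
(64/131) = 1

1


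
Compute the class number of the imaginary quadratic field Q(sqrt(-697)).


K = Q(sqrt(-697)). d mod 4 = 3, so D = disc(K) = 4d = -2788
h(K) equals the number of primitive reduced positive-definite forms (a, b, c) = a*x^2 + b*x*y + c*y^2 with b^2 - 4ac = D,
where reduced means |b| <= a <= c, with b >= 0 whenever |b| = a or a = c, and primitive means gcd(a, b, c) = 1.
Reduced forces 3a^2 <= |D| = 2788, so 1 <= a <= 30; b must have the parity of D, and c = (b^2 - D)/(4a) must be an integer >= a.
Enumerate a = 1..30, b in [-a, a]:
  a=1: (1, 0, 697)  [1]
  a=2: (2, 2, 349)  [1]
  a=3..16: none
  a=17: (17, 0, 41)  [1]
  a=18: none
  a=19: (19, -10, 38), (19, 10, 38)  [2]
  a=20..22: none
  a=23: (23, -8, 31), (23, 8, 31)  [2]
  a=24..28: none
  a=29: (29, 24, 29)  [1]
  a=30: none
Total reduced forms: 1 + 1 + 1 + 2 + 2 + 1 = 8
h = 8

8


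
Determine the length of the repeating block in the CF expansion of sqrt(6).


Run the CF algorithm for sqrt(6).
a_0 = floor(sqrt(6)) = 2; set m_0=0, q_0=1.
Recurrence: m' = q*a - m,  q' = (d - m'^2)/q,  a' = floor((a_0 + m')/q').
  step 1: m=2, q=2, a=2
  step 2: m=2, q=1, a=4
a_2 = 2*a_0 = 4, so the period closes here.
sqrt(6) = [2; 2, 4]
Period length = 2

2


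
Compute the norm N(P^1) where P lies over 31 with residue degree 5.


N(P^a) = p^(a*f)
= 31^(1*5)
= 31^5
= 28629151

28629151


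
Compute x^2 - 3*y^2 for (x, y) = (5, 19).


x^2 - d*y^2
= 5^2 - 3*19^2
= 25 - 1083
= -1058

-1058


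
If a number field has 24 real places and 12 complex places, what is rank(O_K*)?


By Dirichlet's unit theorem:
rank = r1 + r2 - 1
= 24 + 12 - 1
= 35

35


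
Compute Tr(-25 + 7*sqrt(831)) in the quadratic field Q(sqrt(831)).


Tr(a + b*sqrt(d)) = (a + b*sqrt(d)) + (a - b*sqrt(d)) = 2a
= 2 * (-25)
= -50

-50


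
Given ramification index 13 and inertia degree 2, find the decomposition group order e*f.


|D_P| = e * f
= 13 * 2
= 26

26


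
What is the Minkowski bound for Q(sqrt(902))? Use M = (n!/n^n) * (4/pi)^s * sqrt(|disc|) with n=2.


d = 902, d mod 4 = 2, so disc(K) = 4d = 3608; |disc(K)| = 3608
Real quadratic field, so n = 2, s = r2 = 0, r1 = 2
M = (n!/n^n) * (4/pi)^s * sqrt(|disc(K)|) = (2!/2^2) * (4/pi)^0 * sqrt(3608)
= 0.5 * 1.000000 * 60.066630
= 30.0333

30.0333


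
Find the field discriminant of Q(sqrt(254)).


For K = Q(sqrt(d)) with d squarefree: disc(K) = d if d = 1 mod 4, and disc(K) = 4d if d = 2 or 3 mod 4.
Here d = 254, and d mod 4 = 2.
d = 2 mod 4, not 1 (O_K = Z[sqrt(d)]), so disc(K) = 4d = 4 * (254) = 1016

1016


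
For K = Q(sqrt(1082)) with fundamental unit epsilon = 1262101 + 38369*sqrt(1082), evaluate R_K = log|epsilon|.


epsilon = 1262101 + 38369*sqrt(1082)
= 2.5242e+06
R = ln(2.5242e+06)
= 14.7414

14.7414


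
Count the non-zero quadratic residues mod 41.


For prime p, the number of non-zero quadratic residues is (p-1)/2.
= (41-1)/2
= 20

20


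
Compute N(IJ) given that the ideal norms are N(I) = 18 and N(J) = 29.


N(IJ) = N(I) * N(J)
= 18 * 29
= 522

522


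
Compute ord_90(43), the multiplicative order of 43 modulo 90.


We want ord_90(43), the smallest k >= 1 with 43^k = 1 mod 90.
n = 90 = 2 * 3^2 * 5, phi(90) = 24; the order divides phi(n).
Divisors of 24: 1, 2, 3, 4, 6, 8, 12, 24
Repeated squaring mod 90: 43^1 = 43, 43^2 = 49, 43^4 = 61, 43^8 = 31, 43^16 = 61
Test divisors in increasing order:
  k=1: 43^1 = 43 mod 90
  k=2: 43^2 = 49 mod 90
  k=3: 43^3 = 49 * 43 = 37 mod 90
  k=4: 43^4 = 61 mod 90
  k=6: 43^6 = 61 * 49 = 19 mod 90
  k=8: 43^8 = 31 mod 90
  k=12: 43^12 = 31 * 61 = 1 mod 90  <- first divisor giving 1
Order = 12

12


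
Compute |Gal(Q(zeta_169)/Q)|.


|Gal(Q(zeta_169)/Q)| = phi(169)
= 156

156


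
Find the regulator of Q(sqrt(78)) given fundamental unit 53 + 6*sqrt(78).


epsilon = 53 + 6*sqrt(78)
= 105.9906
R = ln(105.9906)
= 4.6634

4.6634


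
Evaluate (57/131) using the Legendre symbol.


p = 131 is prime, so compute (57/131) with the reciprocity algorithm (Jacobi-symbol steps: pull out 2s via (2/n), flip via reciprocity, reduce):
  reciprocity: (57/131) -> +(131/57)
  reduce: (17/57)
  reciprocity: (17/57) -> +(57/17)
  reduce: (6/17)
  pull out 2: (2/17) = +1  (since 17 mod 8 = 1)
  reciprocity: (3/17) -> +(17/3)
  reduce: (2/3)
  pull out 2: (2/3) = -1  (since 3 mod 8 = 3)
  (1/3) = 1
Product of signs = -1
(57/131) = -1

-1


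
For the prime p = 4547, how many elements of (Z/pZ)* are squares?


For prime p, the number of non-zero quadratic residues is (p-1)/2.
= (4547-1)/2
= 2273

2273


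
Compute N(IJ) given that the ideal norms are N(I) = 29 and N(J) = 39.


N(IJ) = N(I) * N(J)
= 29 * 39
= 1131

1131


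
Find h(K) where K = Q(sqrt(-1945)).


K = Q(sqrt(-1945)). d mod 4 = 3, so D = disc(K) = 4d = -7780
h(K) equals the number of primitive reduced positive-definite forms (a, b, c) = a*x^2 + b*x*y + c*y^2 with b^2 - 4ac = D,
where reduced means |b| <= a <= c, with b >= 0 whenever |b| = a or a = c, and primitive means gcd(a, b, c) = 1.
Reduced forces 3a^2 <= |D| = 7780, so 1 <= a <= 50; b must have the parity of D, and c = (b^2 - D)/(4a) must be an integer >= a.
Enumerate a = 1..50, b in [-a, a]:
  a=1: (1, 0, 1945)  [1]
  a=2: (2, 2, 973)  [1]
  a=3..4: none
  a=5: (5, 0, 389)  [1]
  a=6: none
  a=7: (7, -2, 278), (7, 2, 278)  [2]
  a=8..9: none
  a=10: (10, 10, 197)  [1]
  a=11..13: none
  a=14: (14, -2, 139), (14, 2, 139)  [2]
  a=15..30: none
  a=31: (31, -30, 70), (31, 30, 70)  [2]
  a=32..34: none
  a=35: (35, -30, 62), (35, 30, 62)  [2]
  a=36: none
  a=37: (37, -8, 53), (37, 8, 53)  [2]
  a=38..40: none
  a=41: (41, -16, 49), (41, 16, 49)  [2]
  a=42..50: none
Total reduced forms: 1 + 1 + 1 + 2 + 1 + 2 + 2 + 2 + 2 + 2 = 16
h = 16

16


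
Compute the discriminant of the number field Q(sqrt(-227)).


For K = Q(sqrt(d)) with d squarefree: disc(K) = d if d = 1 mod 4, and disc(K) = 4d if d = 2 or 3 mod 4.
Here d = -227, and d mod 4 = 1.
d = 1 mod 4 (O_K = Z[(1+sqrt(d))/2]), so disc(K) = d = -227

-227


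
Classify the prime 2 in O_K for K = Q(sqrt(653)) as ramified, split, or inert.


K = Q(sqrt(653)). Since d mod 4 = 1, disc(K) = 653.
Check p | disc: 653 mod 2 = 1.
p=2 does not divide disc (d is 1 mod 4). 2 splits iff d = 1 mod 8.
d mod 8 = 5, so (d/2) = -1.
(d/p) = -1, so p is inert: (p) stays prime with e=1, f=2, g=1.
Therefore p is inert.

inert


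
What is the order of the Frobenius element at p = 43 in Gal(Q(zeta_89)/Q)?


The Frobenius at p in Gal(Q(zeta_n)/Q) = (Z/nZ)* is the class of p, so its order is ord_89(43), the smallest k >= 1 with 43^k = 1 mod 89.
n = 89 = 89, phi(89) = 88; the order divides phi(n).
Divisors of 88: 1, 2, 4, 8, 11, 22, 44, 88
Repeated squaring mod 89: 43^1 = 43, 43^2 = 69, 43^4 = 44, 43^8 = 67, 43^16 = 39, 43^32 = 8, 43^64 = 64
Test divisors in increasing order:
  k=1: 43^1 = 43 mod 89
  k=2: 43^2 = 69 mod 89
  k=4: 43^4 = 44 mod 89
  k=8: 43^8 = 67 mod 89
  k=11: 43^11 = 67 * 69 * 43 = 52 mod 89
  k=22: 43^22 = 39 * 44 * 69 = 34 mod 89
  k=44: 43^44 = 8 * 67 * 44 = 88 mod 89
  k=88: 43^88 = 64 * 39 * 67 = 1 mod 89  <- first divisor giving 1
Order = 88

88


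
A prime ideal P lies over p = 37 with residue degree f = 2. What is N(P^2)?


N(P^a) = p^(a*f)
= 37^(2*2)
= 37^4
= 1874161

1874161


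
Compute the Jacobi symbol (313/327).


Compute (313/327) via quadratic reciprocity:
  reciprocity: (313/327) -> +(327/313)
  reduce: (14/313)
  pull out 2: (2/313) = +1  (since 313 mod 8 = 1)
  reciprocity: (7/313) -> +(313/7)
  reduce: (5/7)
  reciprocity: (5/7) -> +(7/5)
  reduce: (2/5)
  pull out 2: (2/5) = -1  (since 5 mod 8 = 5)
  (1/5) = 1
Product of signs = -1

-1


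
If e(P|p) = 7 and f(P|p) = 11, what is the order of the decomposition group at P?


|D_P| = e * f
= 7 * 11
= 77

77


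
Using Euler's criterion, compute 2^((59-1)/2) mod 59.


p = 59 is prime and the exponent is (p-1)/2 = 29, so by Euler's criterion 2^29 = (2/59) = +1 or -1 mod 59.
Compute by square-and-multiply:
  29 = 16 + 8 + 4 + 1 (binary 11101)
  Repeated squaring mod 59: 2^1 = 2, 2^2 = 4, 2^4 = 16, 2^8 = 20, 2^16 = 46
  2^29 = 2^16 * 2^8 * 2^4 * 2^1 = 46 * 20 * 16 * 2 mod 59
    46 * 20 = 920 = 35 mod 59
    35 * 16 = 560 = 29 mod 59
    29 * 2 = 58 = 58 mod 59
  2^29 = 58 mod 59
Result 58 = p - 1 = -1 mod 59: 2 is a quadratic non-residue mod 59. As a residue in [0, p-1] the value is 58.
2^29 mod 59 = 58

58


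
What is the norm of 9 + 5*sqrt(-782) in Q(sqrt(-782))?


N(a + b*sqrt(d)) = a^2 - d*b^2
= (9)^2 - (-782)*(5)^2
= 81 + 19550
= 19631

19631


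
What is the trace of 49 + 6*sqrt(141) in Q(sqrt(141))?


Tr(a + b*sqrt(d)) = (a + b*sqrt(d)) + (a - b*sqrt(d)) = 2a
= 2 * (49)
= 98

98


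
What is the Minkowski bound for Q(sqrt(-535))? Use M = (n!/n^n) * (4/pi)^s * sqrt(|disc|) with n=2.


d = -535, d mod 4 = 1, so disc(K) = d = -535; |disc(K)| = 535
Imaginary quadratic field, so n = 2, s = r2 = 1, r1 = 0
M = (n!/n^n) * (4/pi)^s * sqrt(|disc(K)|) = (2!/2^2) * (4/pi)^1 * sqrt(535)
= 0.5 * 1.273240 * 23.130067
= 14.7251

14.7251


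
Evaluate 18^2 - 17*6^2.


x^2 - d*y^2
= 18^2 - 17*6^2
= 324 - 612
= -288

-288


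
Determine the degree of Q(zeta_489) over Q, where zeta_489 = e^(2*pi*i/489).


The degree equals Euler's totient phi(489).
489 = 3 * 163
phi(489) = 324

324


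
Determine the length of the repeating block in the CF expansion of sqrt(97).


Run the CF algorithm for sqrt(97).
a_0 = floor(sqrt(97)) = 9; set m_0=0, q_0=1.
Recurrence: m' = q*a - m,  q' = (d - m'^2)/q,  a' = floor((a_0 + m')/q').
  step 1: m=9, q=16, a=1
  step 2: m=7, q=3, a=5
  step 3: m=8, q=11, a=1
  step 4: m=3, q=8, a=1
  step 5: m=5, q=9, a=1
  step 6: m=4, q=9, a=1
  step 7: m=5, q=8, a=1
  step 8: m=3, q=11, a=1
  step 9: m=8, q=3, a=5
  step 10: m=7, q=16, a=1
  step 11: m=9, q=1, a=18
a_11 = 2*a_0 = 18, so the period closes here.
sqrt(97) = [9; 1, 5, 1, 1, 1, 1, 1, 1, 5, 1, 18]
Period length = 11

11


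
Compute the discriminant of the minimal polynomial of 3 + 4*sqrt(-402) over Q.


The element 3 + 4*sqrt(-402) has minimal polynomial:
x^2 - 6*x + 6441
Discriminant = (-6)^2 - 4*(6441)
= 36 - 25764
= -25728

-25728


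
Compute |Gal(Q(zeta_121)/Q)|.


|Gal(Q(zeta_121)/Q)| = phi(121)
= 110

110


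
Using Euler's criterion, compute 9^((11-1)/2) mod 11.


p = 11 is prime and the exponent is (p-1)/2 = 5, so by Euler's criterion 9^5 = (9/11) = +1 or -1 mod 11.
Compute by square-and-multiply:
  5 = 4 + 1 (binary 101)
  Repeated squaring mod 11: 9^1 = 9, 9^2 = 4, 9^4 = 5
  9^5 = 9^4 * 9^1 = 5 * 9 mod 11
    5 * 9 = 45 = 1 mod 11
  9^5 = 1 mod 11
Result 1: 9 is a quadratic residue mod 11.
9^5 mod 11 = 1

1


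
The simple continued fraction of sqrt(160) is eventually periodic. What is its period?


Run the CF algorithm for sqrt(160).
a_0 = floor(sqrt(160)) = 12; set m_0=0, q_0=1.
Recurrence: m' = q*a - m,  q' = (d - m'^2)/q,  a' = floor((a_0 + m')/q').
  step 1: m=12, q=16, a=1
  step 2: m=4, q=9, a=1
  step 3: m=5, q=15, a=1
  step 4: m=10, q=4, a=5
  step 5: m=10, q=15, a=1
  step 6: m=5, q=9, a=1
  step 7: m=4, q=16, a=1
  step 8: m=12, q=1, a=24
a_8 = 2*a_0 = 24, so the period closes here.
sqrt(160) = [12; 1, 1, 1, 5, 1, 1, 1, 24]
Period length = 8

8


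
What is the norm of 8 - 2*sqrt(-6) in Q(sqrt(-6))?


N(a + b*sqrt(d)) = a^2 - d*b^2
= (8)^2 - (-6)*(-2)^2
= 64 + 24
= 88

88


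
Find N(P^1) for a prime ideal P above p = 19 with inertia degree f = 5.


N(P^a) = p^(a*f)
= 19^(1*5)
= 19^5
= 2476099

2476099


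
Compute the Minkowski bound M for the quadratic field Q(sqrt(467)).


d = 467, d mod 4 = 3, so disc(K) = 4d = 1868; |disc(K)| = 1868
Real quadratic field, so n = 2, s = r2 = 0, r1 = 2
M = (n!/n^n) * (4/pi)^s * sqrt(|disc(K)|) = (2!/2^2) * (4/pi)^0 * sqrt(1868)
= 0.5 * 1.000000 * 43.220366
= 21.6102

21.6102


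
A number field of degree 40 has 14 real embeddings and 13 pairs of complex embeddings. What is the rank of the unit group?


By Dirichlet's unit theorem:
rank = r1 + r2 - 1
= 14 + 13 - 1
= 26

26


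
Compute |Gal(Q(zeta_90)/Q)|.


|Gal(Q(zeta_90)/Q)| = phi(90)
= 24

24


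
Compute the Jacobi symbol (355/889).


Compute (355/889) via quadratic reciprocity:
  reciprocity: (355/889) -> +(889/355)
  reduce: (179/355)
  reciprocity: (179/355) -> -(355/179)
  reduce: (176/179)
  pull out 2: (2/179) = -1  (since 179 mod 8 = 3)
  pull out 2: (2/179) = -1  (since 179 mod 8 = 3)
  pull out 2: (2/179) = -1  (since 179 mod 8 = 3)
  pull out 2: (2/179) = -1  (since 179 mod 8 = 3)
  reciprocity: (11/179) -> -(179/11)
  reduce: (3/11)
  reciprocity: (3/11) -> -(11/3)
  reduce: (2/3)
  pull out 2: (2/3) = -1  (since 3 mod 8 = 3)
  (1/3) = 1
Product of signs = 1

1


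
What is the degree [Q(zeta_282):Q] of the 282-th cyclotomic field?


The degree equals Euler's totient phi(282).
282 = 2 * 3 * 47
phi(282) = 92

92


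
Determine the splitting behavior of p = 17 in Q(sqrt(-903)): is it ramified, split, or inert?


K = Q(sqrt(-903)). Since d mod 4 = 1, disc(K) = -903.
Check p | disc: -903 mod 17 = 15.
p does not divide disc. Compute Legendre symbol (d/p):
15^((17-1)/2) mod 17 = 1
(d/p) = 1, so p splits: (p) = P*P' with e=1, f=1, g=2.
Therefore p is split.

split


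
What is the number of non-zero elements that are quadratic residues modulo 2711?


For prime p, the number of non-zero quadratic residues is (p-1)/2.
= (2711-1)/2
= 1355

1355


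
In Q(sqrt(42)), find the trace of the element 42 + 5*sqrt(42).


Tr(a + b*sqrt(d)) = (a + b*sqrt(d)) + (a - b*sqrt(d)) = 2a
= 2 * (42)
= 84

84


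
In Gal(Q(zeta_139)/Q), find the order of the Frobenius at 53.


The Frobenius at p in Gal(Q(zeta_n)/Q) = (Z/nZ)* is the class of p, so its order is ord_139(53), the smallest k >= 1 with 53^k = 1 mod 139.
n = 139 = 139, phi(139) = 138; the order divides phi(n).
Divisors of 138: 1, 2, 3, 6, 23, 46, 69, 138
Repeated squaring mod 139: 53^1 = 53, 53^2 = 29, 53^4 = 7, 53^8 = 49, 53^16 = 38, 53^32 = 54, 53^64 = 136, 53^128 = 9
Test divisors in increasing order:
  k=1: 53^1 = 53 mod 139
  k=2: 53^2 = 29 mod 139
  k=3: 53^3 = 29 * 53 = 8 mod 139
  k=6: 53^6 = 7 * 29 = 64 mod 139
  k=23: 53^23 = 38 * 7 * 29 * 53 = 43 mod 139
  k=46: 53^46 = 54 * 49 * 7 * 29 = 42 mod 139
  k=69: 53^69 = 136 * 7 * 53 = 138 mod 139
  k=138: 53^138 = 9 * 49 * 29 = 1 mod 139  <- first divisor giving 1
Order = 138

138


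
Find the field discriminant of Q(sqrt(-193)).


For K = Q(sqrt(d)) with d squarefree: disc(K) = d if d = 1 mod 4, and disc(K) = 4d if d = 2 or 3 mod 4.
Here d = -193, and d mod 4 = 3.
d = 3 mod 4, not 1 (O_K = Z[sqrt(d)]), so disc(K) = 4d = 4 * (-193) = -772

-772


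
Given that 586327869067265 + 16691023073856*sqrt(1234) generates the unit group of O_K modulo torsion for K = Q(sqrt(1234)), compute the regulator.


epsilon = 586327869067265 + 16691023073856*sqrt(1234)
= 1.1727e+15
R = ln(1.1727e+15)
= 34.6980

34.6980


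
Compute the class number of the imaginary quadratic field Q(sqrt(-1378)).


K = Q(sqrt(-1378)). d mod 4 = 2, so D = disc(K) = 4d = -5512
h(K) equals the number of primitive reduced positive-definite forms (a, b, c) = a*x^2 + b*x*y + c*y^2 with b^2 - 4ac = D,
where reduced means |b| <= a <= c, with b >= 0 whenever |b| = a or a = c, and primitive means gcd(a, b, c) = 1.
Reduced forces 3a^2 <= |D| = 5512, so 1 <= a <= 42; b must have the parity of D, and c = (b^2 - D)/(4a) must be an integer >= a.
Enumerate a = 1..42, b in [-a, a]:
  a=1: (1, 0, 1378)  [1]
  a=2: (2, 0, 689)  [1]
  a=3..6: none
  a=7: (7, -2, 197), (7, 2, 197)  [2]
  a=8..12: none
  a=13: (13, 0, 106)  [1]
  a=14: (14, -12, 101), (14, 12, 101)  [2]
  a=15..16: none
  a=17: (17, -8, 82), (17, 8, 82)  [2]
  a=18: none
  a=19: (19, -6, 73), (19, 6, 73)  [2]
  a=20..22: none
  a=23: (23, -10, 61), (23, 10, 61)  [2]
  a=24..25: none
  a=26: (26, 0, 53)  [1]
  a=27..33: none
  a=34: (34, -8, 41), (34, 8, 41)  [2]
  a=35..36: none
  a=37: (37, -36, 46), (37, 36, 46)  [2]
  a=38: (38, -32, 43), (38, 32, 43)  [2]
  a=39..42: none
Total reduced forms: 1 + 1 + 2 + 1 + 2 + 2 + 2 + 2 + 1 + 2 + 2 + 2 = 20
h = 20

20


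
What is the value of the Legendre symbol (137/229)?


p = 229 is prime, so compute (137/229) with the reciprocity algorithm (Jacobi-symbol steps: pull out 2s via (2/n), flip via reciprocity, reduce):
  reciprocity: (137/229) -> +(229/137)
  reduce: (92/137)
  pull out 2: (2/137) = +1  (since 137 mod 8 = 1)
  pull out 2: (2/137) = +1  (since 137 mod 8 = 1)
  reciprocity: (23/137) -> +(137/23)
  reduce: (22/23)
  pull out 2: (2/23) = +1  (since 23 mod 8 = 7)
  reciprocity: (11/23) -> -(23/11)
  reduce: (1/11)
  (1/11) = 1
Product of signs = -1
(137/229) = -1

-1


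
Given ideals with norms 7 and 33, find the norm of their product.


N(IJ) = N(I) * N(J)
= 7 * 33
= 231

231


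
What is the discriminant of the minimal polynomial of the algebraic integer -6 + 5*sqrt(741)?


The element -6 + 5*sqrt(741) has minimal polynomial:
x^2 + 12*x - 18489
Discriminant = (12)^2 - 4*(-18489)
= 144 + 73956
= 74100

74100


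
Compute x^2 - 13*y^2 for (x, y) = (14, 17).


x^2 - d*y^2
= 14^2 - 13*17^2
= 196 - 3757
= -3561

-3561


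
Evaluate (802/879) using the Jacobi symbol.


Compute (802/879) via quadratic reciprocity:
  pull out 2: (2/879) = +1  (since 879 mod 8 = 7)
  reciprocity: (401/879) -> +(879/401)
  reduce: (77/401)
  reciprocity: (77/401) -> +(401/77)
  reduce: (16/77)
  pull out 2: (2/77) = -1  (since 77 mod 8 = 5)
  pull out 2: (2/77) = -1  (since 77 mod 8 = 5)
  pull out 2: (2/77) = -1  (since 77 mod 8 = 5)
  pull out 2: (2/77) = -1  (since 77 mod 8 = 5)
  (1/77) = 1
Product of signs = 1

1


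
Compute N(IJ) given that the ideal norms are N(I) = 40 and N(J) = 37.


N(IJ) = N(I) * N(J)
= 40 * 37
= 1480

1480


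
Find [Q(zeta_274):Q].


The degree equals Euler's totient phi(274).
274 = 2 * 137
phi(274) = 136

136


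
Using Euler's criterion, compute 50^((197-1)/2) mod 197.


p = 197 is prime and the exponent is (p-1)/2 = 98, so by Euler's criterion 50^98 = (50/197) = +1 or -1 mod 197.
Compute by square-and-multiply:
  98 = 64 + 32 + 2 (binary 1100010)
  Repeated squaring mod 197: 50^1 = 50, 50^2 = 136, 50^4 = 175, 50^8 = 90, 50^16 = 23, 50^32 = 135, 50^64 = 101
  50^98 = 50^64 * 50^32 * 50^2 = 101 * 135 * 136 mod 197
    101 * 135 = 13635 = 42 mod 197
    42 * 136 = 5712 = 196 mod 197
  50^98 = 196 mod 197
Result 196 = p - 1 = -1 mod 197: 50 is a quadratic non-residue mod 197. As a residue in [0, p-1] the value is 196.
50^98 mod 197 = 196

196


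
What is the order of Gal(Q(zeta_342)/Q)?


|Gal(Q(zeta_342)/Q)| = phi(342)
= 108

108


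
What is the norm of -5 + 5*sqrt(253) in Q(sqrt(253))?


N(a + b*sqrt(d)) = a^2 - d*b^2
= (-5)^2 - (253)*(5)^2
= 25 - 6325
= -6300

-6300


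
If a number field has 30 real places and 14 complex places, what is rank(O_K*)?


By Dirichlet's unit theorem:
rank = r1 + r2 - 1
= 30 + 14 - 1
= 43

43


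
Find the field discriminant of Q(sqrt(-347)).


For K = Q(sqrt(d)) with d squarefree: disc(K) = d if d = 1 mod 4, and disc(K) = 4d if d = 2 or 3 mod 4.
Here d = -347, and d mod 4 = 1.
d = 1 mod 4 (O_K = Z[(1+sqrt(d))/2]), so disc(K) = d = -347

-347


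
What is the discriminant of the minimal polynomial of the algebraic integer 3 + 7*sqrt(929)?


The element 3 + 7*sqrt(929) has minimal polynomial:
x^2 - 6*x - 45512
Discriminant = (-6)^2 - 4*(-45512)
= 36 + 182048
= 182084

182084


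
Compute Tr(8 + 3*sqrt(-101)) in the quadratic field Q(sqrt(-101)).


Tr(a + b*sqrt(d)) = (a + b*sqrt(d)) + (a - b*sqrt(d)) = 2a
= 2 * (8)
= 16

16


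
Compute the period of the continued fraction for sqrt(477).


Run the CF algorithm for sqrt(477).
a_0 = floor(sqrt(477)) = 21; set m_0=0, q_0=1.
Recurrence: m' = q*a - m,  q' = (d - m'^2)/q,  a' = floor((a_0 + m')/q').
  step 1: m=21, q=36, a=1
  step 2: m=15, q=7, a=5
  step 3: m=20, q=11, a=3
  step 4: m=13, q=28, a=1
  step 5: m=15, q=9, a=4
  step 6: m=21, q=4, a=10
  step 7: m=19, q=29, a=1
  step 8: m=10, q=13, a=2
  step 9: m=16, q=17, a=2
  step 10: m=18, q=9, a=4
  step 11: m=18, q=17, a=2
  step 12: m=16, q=13, a=2
  step 13: m=10, q=29, a=1
  step 14: m=19, q=4, a=10
  step 15: m=21, q=9, a=4
  step 16: m=15, q=28, a=1
  step 17: m=13, q=11, a=3
  step 18: m=20, q=7, a=5
  step 19: m=15, q=36, a=1
  step 20: m=21, q=1, a=42
a_20 = 2*a_0 = 42, so the period closes here.
sqrt(477) = [21; 1, 5, 3, 1, 4, 10, 1, 2, 2, 4, 2, 2, 1, 10, 4, 1, 3, 5, 1, 42]
Period length = 20

20


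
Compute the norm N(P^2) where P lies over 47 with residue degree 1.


N(P^a) = p^(a*f)
= 47^(2*1)
= 47^2
= 2209

2209


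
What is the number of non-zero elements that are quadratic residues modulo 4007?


For prime p, the number of non-zero quadratic residues is (p-1)/2.
= (4007-1)/2
= 2003

2003


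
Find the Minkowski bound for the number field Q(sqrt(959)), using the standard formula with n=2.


d = 959, d mod 4 = 3, so disc(K) = 4d = 3836; |disc(K)| = 3836
Real quadratic field, so n = 2, s = r2 = 0, r1 = 2
M = (n!/n^n) * (4/pi)^s * sqrt(|disc(K)|) = (2!/2^2) * (4/pi)^0 * sqrt(3836)
= 0.5 * 1.000000 * 61.935450
= 30.9677

30.9677


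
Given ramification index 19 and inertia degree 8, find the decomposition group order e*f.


|D_P| = e * f
= 19 * 8
= 152

152


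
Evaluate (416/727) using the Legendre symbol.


p = 727 is prime, so compute (416/727) with the reciprocity algorithm (Jacobi-symbol steps: pull out 2s via (2/n), flip via reciprocity, reduce):
  pull out 2: (2/727) = +1  (since 727 mod 8 = 7)
  pull out 2: (2/727) = +1  (since 727 mod 8 = 7)
  pull out 2: (2/727) = +1  (since 727 mod 8 = 7)
  pull out 2: (2/727) = +1  (since 727 mod 8 = 7)
  pull out 2: (2/727) = +1  (since 727 mod 8 = 7)
  reciprocity: (13/727) -> +(727/13)
  reduce: (12/13)
  pull out 2: (2/13) = -1  (since 13 mod 8 = 5)
  pull out 2: (2/13) = -1  (since 13 mod 8 = 5)
  reciprocity: (3/13) -> +(13/3)
  reduce: (1/3)
  (1/3) = 1
Product of signs = 1
(416/727) = 1

1


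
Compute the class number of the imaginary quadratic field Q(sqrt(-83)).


K = Q(sqrt(-83)). d mod 4 = 1, so D = disc(K) = d = -83
h(K) equals the number of primitive reduced positive-definite forms (a, b, c) = a*x^2 + b*x*y + c*y^2 with b^2 - 4ac = D,
where reduced means |b| <= a <= c, with b >= 0 whenever |b| = a or a = c, and primitive means gcd(a, b, c) = 1.
Reduced forces 3a^2 <= |D| = 83, so 1 <= a <= 5; b must have the parity of D, and c = (b^2 - D)/(4a) must be an integer >= a.
Enumerate a = 1..5, b in [-a, a]:
  a=1: (1, 1, 21)  [1]
  a=2: none
  a=3: (3, -1, 7), (3, 1, 7)  [2]
  a=4..5: none
Total reduced forms: 1 + 2 = 3
h = 3

3


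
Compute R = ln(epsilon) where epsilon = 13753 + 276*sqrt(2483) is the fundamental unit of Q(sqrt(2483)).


epsilon = 13753 + 276*sqrt(2483)
= 27506.0000
R = ln(27506.0000)
= 10.2222

10.2222


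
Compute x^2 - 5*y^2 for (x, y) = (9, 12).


x^2 - d*y^2
= 9^2 - 5*12^2
= 81 - 720
= -639

-639


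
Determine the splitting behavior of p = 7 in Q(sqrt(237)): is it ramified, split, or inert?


K = Q(sqrt(237)). Since d mod 4 = 1, disc(K) = 237.
Check p | disc: 237 mod 7 = 6.
p does not divide disc. Compute Legendre symbol (d/p):
6^((7-1)/2) mod 7 = -1
(d/p) = -1, so p is inert: (p) stays prime with e=1, f=2, g=1.
Therefore p is inert.

inert


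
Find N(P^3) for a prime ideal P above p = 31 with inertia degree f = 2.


N(P^a) = p^(a*f)
= 31^(3*2)
= 31^6
= 887503681

887503681


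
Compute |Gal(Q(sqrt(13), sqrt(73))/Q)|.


The 2 square roots of distinct primes are multiplicatively independent over Q,
so [K:Q] = 2^2 and Gal(K/Q) is isomorphic to (Z/2Z)^2.
|Gal| = 2^2 = 4

4


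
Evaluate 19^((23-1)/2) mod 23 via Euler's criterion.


p = 23 is prime and the exponent is (p-1)/2 = 11, so by Euler's criterion 19^11 = (19/23) = +1 or -1 mod 23.
Compute by square-and-multiply:
  11 = 8 + 2 + 1 (binary 1011)
  Repeated squaring mod 23: 19^1 = 19, 19^2 = 16, 19^4 = 3, 19^8 = 9
  19^11 = 19^8 * 19^2 * 19^1 = 9 * 16 * 19 mod 23
    9 * 16 = 144 = 6 mod 23
    6 * 19 = 114 = 22 mod 23
  19^11 = 22 mod 23
Result 22 = p - 1 = -1 mod 23: 19 is a quadratic non-residue mod 23. As a residue in [0, p-1] the value is 22.
19^11 mod 23 = 22

22


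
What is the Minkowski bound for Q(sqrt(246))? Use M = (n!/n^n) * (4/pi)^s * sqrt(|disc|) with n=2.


d = 246, d mod 4 = 2, so disc(K) = 4d = 984; |disc(K)| = 984
Real quadratic field, so n = 2, s = r2 = 0, r1 = 2
M = (n!/n^n) * (4/pi)^s * sqrt(|disc(K)|) = (2!/2^2) * (4/pi)^0 * sqrt(984)
= 0.5 * 1.000000 * 31.368774
= 15.6844

15.6844


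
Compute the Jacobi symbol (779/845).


Compute (779/845) via quadratic reciprocity:
  reciprocity: (779/845) -> +(845/779)
  reduce: (66/779)
  pull out 2: (2/779) = -1  (since 779 mod 8 = 3)
  reciprocity: (33/779) -> +(779/33)
  reduce: (20/33)
  pull out 2: (2/33) = +1  (since 33 mod 8 = 1)
  pull out 2: (2/33) = +1  (since 33 mod 8 = 1)
  reciprocity: (5/33) -> +(33/5)
  reduce: (3/5)
  reciprocity: (3/5) -> +(5/3)
  reduce: (2/3)
  pull out 2: (2/3) = -1  (since 3 mod 8 = 3)
  (1/3) = 1
Product of signs = 1

1


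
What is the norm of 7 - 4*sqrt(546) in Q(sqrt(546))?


N(a + b*sqrt(d)) = a^2 - d*b^2
= (7)^2 - (546)*(-4)^2
= 49 - 8736
= -8687

-8687


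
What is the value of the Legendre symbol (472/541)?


p = 541 is prime, so compute (472/541) with the reciprocity algorithm (Jacobi-symbol steps: pull out 2s via (2/n), flip via reciprocity, reduce):
  pull out 2: (2/541) = -1  (since 541 mod 8 = 5)
  pull out 2: (2/541) = -1  (since 541 mod 8 = 5)
  pull out 2: (2/541) = -1  (since 541 mod 8 = 5)
  reciprocity: (59/541) -> +(541/59)
  reduce: (10/59)
  pull out 2: (2/59) = -1  (since 59 mod 8 = 3)
  reciprocity: (5/59) -> +(59/5)
  reduce: (4/5)
  pull out 2: (2/5) = -1  (since 5 mod 8 = 5)
  pull out 2: (2/5) = -1  (since 5 mod 8 = 5)
  (1/5) = 1
Product of signs = 1
(472/541) = 1

1


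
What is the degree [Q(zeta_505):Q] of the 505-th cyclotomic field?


The degree equals Euler's totient phi(505).
505 = 5 * 101
phi(505) = 400

400


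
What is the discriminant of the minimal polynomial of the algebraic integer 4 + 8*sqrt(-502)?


The element 4 + 8*sqrt(-502) has minimal polynomial:
x^2 - 8*x + 32144
Discriminant = (-8)^2 - 4*(32144)
= 64 - 128576
= -128512

-128512


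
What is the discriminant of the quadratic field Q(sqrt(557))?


For K = Q(sqrt(d)) with d squarefree: disc(K) = d if d = 1 mod 4, and disc(K) = 4d if d = 2 or 3 mod 4.
Here d = 557, and d mod 4 = 1.
d = 1 mod 4 (O_K = Z[(1+sqrt(d))/2]), so disc(K) = d = 557

557


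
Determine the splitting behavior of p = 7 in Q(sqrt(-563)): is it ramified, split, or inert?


K = Q(sqrt(-563)). Since d mod 4 = 1, disc(K) = -563.
Check p | disc: -563 mod 7 = 4.
p does not divide disc. Compute Legendre symbol (d/p):
4^((7-1)/2) mod 7 = 1
(d/p) = 1, so p splits: (p) = P*P' with e=1, f=1, g=2.
Therefore p is split.

split


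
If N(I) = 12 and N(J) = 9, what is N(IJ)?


N(IJ) = N(I) * N(J)
= 12 * 9
= 108

108


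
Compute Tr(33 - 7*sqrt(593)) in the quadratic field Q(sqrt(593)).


Tr(a + b*sqrt(d)) = (a + b*sqrt(d)) + (a - b*sqrt(d)) = 2a
= 2 * (33)
= 66

66


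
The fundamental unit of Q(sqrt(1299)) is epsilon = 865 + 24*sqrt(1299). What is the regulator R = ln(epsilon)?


epsilon = 865 + 24*sqrt(1299)
= 1729.9994
R = ln(1729.9994)
= 7.4559

7.4559


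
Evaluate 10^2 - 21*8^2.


x^2 - d*y^2
= 10^2 - 21*8^2
= 100 - 1344
= -1244

-1244


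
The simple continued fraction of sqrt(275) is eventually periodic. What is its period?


Run the CF algorithm for sqrt(275).
a_0 = floor(sqrt(275)) = 16; set m_0=0, q_0=1.
Recurrence: m' = q*a - m,  q' = (d - m'^2)/q,  a' = floor((a_0 + m')/q').
  step 1: m=16, q=19, a=1
  step 2: m=3, q=14, a=1
  step 3: m=11, q=11, a=2
  step 4: m=11, q=14, a=1
  step 5: m=3, q=19, a=1
  step 6: m=16, q=1, a=32
a_6 = 2*a_0 = 32, so the period closes here.
sqrt(275) = [16; 1, 1, 2, 1, 1, 32]
Period length = 6

6


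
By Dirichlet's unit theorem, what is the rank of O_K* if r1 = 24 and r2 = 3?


By Dirichlet's unit theorem:
rank = r1 + r2 - 1
= 24 + 3 - 1
= 26

26


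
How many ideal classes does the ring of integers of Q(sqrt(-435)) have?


K = Q(sqrt(-435)). d mod 4 = 1, so D = disc(K) = d = -435
h(K) equals the number of primitive reduced positive-definite forms (a, b, c) = a*x^2 + b*x*y + c*y^2 with b^2 - 4ac = D,
where reduced means |b| <= a <= c, with b >= 0 whenever |b| = a or a = c, and primitive means gcd(a, b, c) = 1.
Reduced forces 3a^2 <= |D| = 435, so 1 <= a <= 12; b must have the parity of D, and c = (b^2 - D)/(4a) must be an integer >= a.
Enumerate a = 1..12, b in [-a, a]:
  a=1: (1, 1, 109)  [1]
  a=2: none
  a=3: (3, 3, 37)  [1]
  a=4: none
  a=5: (5, 5, 23)  [1]
  a=6..10: none
  a=11: (11, 7, 11)  [1]
  a=12: none
Total reduced forms: 1 + 1 + 1 + 1 = 4
h = 4

4


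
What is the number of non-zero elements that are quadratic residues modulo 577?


For prime p, the number of non-zero quadratic residues is (p-1)/2.
= (577-1)/2
= 288

288


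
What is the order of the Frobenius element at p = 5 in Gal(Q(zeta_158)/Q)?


The Frobenius at p in Gal(Q(zeta_n)/Q) = (Z/nZ)* is the class of p, so its order is ord_158(5), the smallest k >= 1 with 5^k = 1 mod 158.
n = 158 = 2 * 79, phi(158) = 78; the order divides phi(n).
Divisors of 78: 1, 2, 3, 6, 13, 26, 39, 78
Repeated squaring mod 158: 5^1 = 5, 5^2 = 25, 5^4 = 151, 5^8 = 49, 5^16 = 31, 5^32 = 13, 5^64 = 11
Test divisors in increasing order:
  k=1: 5^1 = 5 mod 158
  k=2: 5^2 = 25 mod 158
  k=3: 5^3 = 25 * 5 = 125 mod 158
  k=6: 5^6 = 151 * 25 = 141 mod 158
  k=13: 5^13 = 49 * 151 * 5 = 23 mod 158
  k=26: 5^26 = 31 * 49 * 25 = 55 mod 158
  k=39: 5^39 = 13 * 151 * 25 * 5 = 1 mod 158  <- first divisor giving 1
Order = 39

39
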